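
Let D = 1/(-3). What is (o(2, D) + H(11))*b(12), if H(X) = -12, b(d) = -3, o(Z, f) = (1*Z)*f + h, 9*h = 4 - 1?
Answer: 37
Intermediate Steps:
h = 1/3 (h = (4 - 1)/9 = (1/9)*3 = 1/3 ≈ 0.33333)
D = -1/3 ≈ -0.33333
o(Z, f) = 1/3 + Z*f (o(Z, f) = (1*Z)*f + 1/3 = Z*f + 1/3 = 1/3 + Z*f)
(o(2, D) + H(11))*b(12) = ((1/3 + 2*(-1/3)) - 12)*(-3) = ((1/3 - 2/3) - 12)*(-3) = (-1/3 - 12)*(-3) = -37/3*(-3) = 37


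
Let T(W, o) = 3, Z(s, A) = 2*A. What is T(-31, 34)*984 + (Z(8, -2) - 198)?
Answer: 2750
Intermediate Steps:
T(-31, 34)*984 + (Z(8, -2) - 198) = 3*984 + (2*(-2) - 198) = 2952 + (-4 - 198) = 2952 - 202 = 2750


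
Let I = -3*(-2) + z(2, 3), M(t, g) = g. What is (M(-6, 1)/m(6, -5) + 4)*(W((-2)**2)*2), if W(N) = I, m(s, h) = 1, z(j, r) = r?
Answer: 90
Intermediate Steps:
I = 9 (I = -3*(-2) + 3 = 6 + 3 = 9)
W(N) = 9
(M(-6, 1)/m(6, -5) + 4)*(W((-2)**2)*2) = (1/1 + 4)*(9*2) = (1*1 + 4)*18 = (1 + 4)*18 = 5*18 = 90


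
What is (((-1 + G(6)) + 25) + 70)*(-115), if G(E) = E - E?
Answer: -10810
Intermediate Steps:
G(E) = 0
(((-1 + G(6)) + 25) + 70)*(-115) = (((-1 + 0) + 25) + 70)*(-115) = ((-1 + 25) + 70)*(-115) = (24 + 70)*(-115) = 94*(-115) = -10810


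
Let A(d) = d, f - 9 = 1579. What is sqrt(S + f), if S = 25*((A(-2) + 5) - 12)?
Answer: sqrt(1363) ≈ 36.919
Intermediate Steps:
f = 1588 (f = 9 + 1579 = 1588)
S = -225 (S = 25*((-2 + 5) - 12) = 25*(3 - 12) = 25*(-9) = -225)
sqrt(S + f) = sqrt(-225 + 1588) = sqrt(1363)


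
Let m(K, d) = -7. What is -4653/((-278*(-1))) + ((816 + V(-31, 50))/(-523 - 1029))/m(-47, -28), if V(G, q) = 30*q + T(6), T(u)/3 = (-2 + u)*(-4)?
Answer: -891423/53932 ≈ -16.529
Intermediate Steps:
T(u) = 24 - 12*u (T(u) = 3*((-2 + u)*(-4)) = 3*(8 - 4*u) = 24 - 12*u)
V(G, q) = -48 + 30*q (V(G, q) = 30*q + (24 - 12*6) = 30*q + (24 - 72) = 30*q - 48 = -48 + 30*q)
-4653/((-278*(-1))) + ((816 + V(-31, 50))/(-523 - 1029))/m(-47, -28) = -4653/((-278*(-1))) + ((816 + (-48 + 30*50))/(-523 - 1029))/(-7) = -4653/278 + ((816 + (-48 + 1500))/(-1552))*(-1/7) = -4653*1/278 + ((816 + 1452)*(-1/1552))*(-1/7) = -4653/278 + (2268*(-1/1552))*(-1/7) = -4653/278 - 567/388*(-1/7) = -4653/278 + 81/388 = -891423/53932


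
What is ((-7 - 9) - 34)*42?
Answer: -2100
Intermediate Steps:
((-7 - 9) - 34)*42 = (-16 - 34)*42 = -50*42 = -2100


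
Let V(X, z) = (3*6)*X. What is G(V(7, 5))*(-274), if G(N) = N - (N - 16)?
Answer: -4384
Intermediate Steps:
V(X, z) = 18*X
G(N) = 16 (G(N) = N - (-16 + N) = N + (16 - N) = 16)
G(V(7, 5))*(-274) = 16*(-274) = -4384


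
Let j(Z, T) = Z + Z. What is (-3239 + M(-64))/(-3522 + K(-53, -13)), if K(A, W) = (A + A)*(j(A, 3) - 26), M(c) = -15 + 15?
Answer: -3239/10470 ≈ -0.30936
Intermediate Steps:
j(Z, T) = 2*Z
M(c) = 0
K(A, W) = 2*A*(-26 + 2*A) (K(A, W) = (A + A)*(2*A - 26) = (2*A)*(-26 + 2*A) = 2*A*(-26 + 2*A))
(-3239 + M(-64))/(-3522 + K(-53, -13)) = (-3239 + 0)/(-3522 + 4*(-53)*(-13 - 53)) = -3239/(-3522 + 4*(-53)*(-66)) = -3239/(-3522 + 13992) = -3239/10470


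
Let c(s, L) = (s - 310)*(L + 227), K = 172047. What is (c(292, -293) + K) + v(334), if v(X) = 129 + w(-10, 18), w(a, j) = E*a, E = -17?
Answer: 173534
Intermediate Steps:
c(s, L) = (-310 + s)*(227 + L)
w(a, j) = -17*a
v(X) = 299 (v(X) = 129 - 17*(-10) = 129 + 170 = 299)
(c(292, -293) + K) + v(334) = ((-70370 - 310*(-293) + 227*292 - 293*292) + 172047) + 299 = ((-70370 + 90830 + 66284 - 85556) + 172047) + 299 = (1188 + 172047) + 299 = 173235 + 299 = 173534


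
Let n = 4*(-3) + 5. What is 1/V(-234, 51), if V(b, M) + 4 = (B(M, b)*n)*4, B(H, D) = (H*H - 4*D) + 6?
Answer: -1/99208 ≈ -1.0080e-5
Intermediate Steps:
n = -7 (n = -12 + 5 = -7)
B(H, D) = 6 + H**2 - 4*D (B(H, D) = (H**2 - 4*D) + 6 = 6 + H**2 - 4*D)
V(b, M) = -172 - 28*M**2 + 112*b (V(b, M) = -4 + ((6 + M**2 - 4*b)*(-7))*4 = -4 + (-42 - 7*M**2 + 28*b)*4 = -4 + (-168 - 28*M**2 + 112*b) = -172 - 28*M**2 + 112*b)
1/V(-234, 51) = 1/(-172 - 28*51**2 + 112*(-234)) = 1/(-172 - 28*2601 - 26208) = 1/(-172 - 72828 - 26208) = 1/(-99208) = -1/99208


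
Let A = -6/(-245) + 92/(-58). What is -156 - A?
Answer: -1097284/7105 ≈ -154.44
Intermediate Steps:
A = -11096/7105 (A = -6*(-1/245) + 92*(-1/58) = 6/245 - 46/29 = -11096/7105 ≈ -1.5617)
-156 - A = -156 - 1*(-11096/7105) = -156 + 11096/7105 = -1097284/7105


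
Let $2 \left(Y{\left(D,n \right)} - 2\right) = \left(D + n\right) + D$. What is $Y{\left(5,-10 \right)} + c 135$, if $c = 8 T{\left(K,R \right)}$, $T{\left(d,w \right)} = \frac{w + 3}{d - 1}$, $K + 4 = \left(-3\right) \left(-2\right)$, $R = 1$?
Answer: $4322$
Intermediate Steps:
$Y{\left(D,n \right)} = 2 + D + \frac{n}{2}$ ($Y{\left(D,n \right)} = 2 + \frac{\left(D + n\right) + D}{2} = 2 + \frac{n + 2 D}{2} = 2 + \left(D + \frac{n}{2}\right) = 2 + D + \frac{n}{2}$)
$K = 2$ ($K = -4 - -6 = -4 + 6 = 2$)
$T{\left(d,w \right)} = \frac{3 + w}{-1 + d}$
$c = 32$ ($c = 8 \frac{3 + 1}{-1 + 2} = 8 \cdot 1^{-1} \cdot 4 = 8 \cdot 1 \cdot 4 = 8 \cdot 4 = 32$)
$Y{\left(5,-10 \right)} + c 135 = \left(2 + 5 + \frac{1}{2} \left(-10\right)\right) + 32 \cdot 135 = \left(2 + 5 - 5\right) + 4320 = 2 + 4320 = 4322$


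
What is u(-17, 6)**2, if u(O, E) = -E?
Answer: 36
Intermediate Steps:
u(-17, 6)**2 = (-1*6)**2 = (-6)**2 = 36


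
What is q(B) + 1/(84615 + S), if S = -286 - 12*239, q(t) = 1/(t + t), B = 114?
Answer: 81689/18573108 ≈ 0.0043982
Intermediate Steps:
q(t) = 1/(2*t)
S = -3154 (S = -286 - 2868 = -3154)
q(B) + 1/(84615 + S) = (½)/114 + 1/(84615 - 3154) = (½)*(1/114) + 1/81461 = 1/228 + 1/81461 = 81689/18573108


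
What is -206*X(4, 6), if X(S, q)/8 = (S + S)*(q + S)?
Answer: -131840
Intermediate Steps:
X(S, q) = 16*S*(S + q) (X(S, q) = 8*((S + S)*(q + S)) = 8*((2*S)*(S + q)) = 8*(2*S*(S + q)) = 16*S*(S + q))
-206*X(4, 6) = -3296*4*(4 + 6) = -3296*4*10 = -206*640 = -131840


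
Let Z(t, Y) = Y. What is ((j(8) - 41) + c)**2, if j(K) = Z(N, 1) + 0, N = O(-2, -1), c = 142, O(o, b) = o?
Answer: 10404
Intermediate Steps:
N = -2
j(K) = 1 (j(K) = 1 + 0 = 1)
((j(8) - 41) + c)**2 = ((1 - 41) + 142)**2 = (-40 + 142)**2 = 102**2 = 10404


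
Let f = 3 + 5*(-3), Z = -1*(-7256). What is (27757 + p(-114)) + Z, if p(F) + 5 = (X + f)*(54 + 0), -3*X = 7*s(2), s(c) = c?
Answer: 34108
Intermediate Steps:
Z = 7256
f = -12 (f = 3 - 15 = -12)
X = -14/3 (X = -7*2/3 = -1/3*14 = -14/3 ≈ -4.6667)
p(F) = -905 (p(F) = -5 + (-14/3 - 12)*(54 + 0) = -5 - 50/3*54 = -5 - 900 = -905)
(27757 + p(-114)) + Z = (27757 - 905) + 7256 = 26852 + 7256 = 34108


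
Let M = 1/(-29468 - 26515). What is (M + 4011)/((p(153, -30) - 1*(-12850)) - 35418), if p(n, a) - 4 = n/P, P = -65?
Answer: -14595607780/82116592179 ≈ -0.17774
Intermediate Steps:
p(n, a) = 4 - n/65 (p(n, a) = 4 + n/(-65) = 4 + n*(-1/65) = 4 - n/65)
M = -1/55983 (M = 1/(-55983) = -1/55983 ≈ -1.7863e-5)
(M + 4011)/((p(153, -30) - 1*(-12850)) - 35418) = (-1/55983 + 4011)/(((4 - 1/65*153) - 1*(-12850)) - 35418) = 224547812/(55983*(((4 - 153/65) + 12850) - 35418)) = 224547812/(55983*((107/65 + 12850) - 35418)) = 224547812/(55983*(835357/65 - 35418)) = 224547812/(55983*(-1466813/65)) = (224547812/55983)*(-65/1466813) = -14595607780/82116592179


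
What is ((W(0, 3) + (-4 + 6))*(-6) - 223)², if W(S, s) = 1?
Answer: 58081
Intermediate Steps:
((W(0, 3) + (-4 + 6))*(-6) - 223)² = ((1 + (-4 + 6))*(-6) - 223)² = ((1 + 2)*(-6) - 223)² = (3*(-6) - 223)² = (-18 - 223)² = (-241)² = 58081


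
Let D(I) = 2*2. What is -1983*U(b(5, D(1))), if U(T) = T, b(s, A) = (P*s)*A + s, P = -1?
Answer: 29745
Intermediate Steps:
D(I) = 4
b(s, A) = s - A*s (b(s, A) = (-s)*A + s = -A*s + s = s - A*s)
-1983*U(b(5, D(1))) = -9915*(1 - 1*4) = -9915*(1 - 4) = -9915*(-3) = -1983*(-15) = 29745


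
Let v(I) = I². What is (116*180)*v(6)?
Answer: 751680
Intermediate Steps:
(116*180)*v(6) = (116*180)*6² = 20880*36 = 751680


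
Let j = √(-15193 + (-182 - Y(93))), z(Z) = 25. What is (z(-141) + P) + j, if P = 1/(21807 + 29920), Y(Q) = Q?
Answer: 1293176/51727 + 2*I*√3867 ≈ 25.0 + 124.37*I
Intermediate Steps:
P = 1/51727 ≈ 1.9332e-5
j = 2*I*√3867 (j = √(-15193 + (-182 - 1*93)) = √(-15193 + (-182 - 93)) = √(-15193 - 275) = √(-15468) = 2*I*√3867 ≈ 124.37*I)
(z(-141) + P) + j = (25 + 1/51727) + 2*I*√3867 = 1293176/51727 + 2*I*√3867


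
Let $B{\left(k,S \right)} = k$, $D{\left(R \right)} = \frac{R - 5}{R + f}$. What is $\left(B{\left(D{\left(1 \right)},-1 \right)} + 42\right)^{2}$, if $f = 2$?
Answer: $\frac{14884}{9} \approx 1653.8$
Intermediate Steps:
$D{\left(R \right)} = \frac{-5 + R}{2 + R}$ ($D{\left(R \right)} = \frac{R - 5}{R + 2} = \frac{-5 + R}{2 + R}$)
$\left(B{\left(D{\left(1 \right)},-1 \right)} + 42\right)^{2} = \left(\frac{-5 + 1}{2 + 1} + 42\right)^{2} = \left(\frac{1}{3} \left(-4\right) + 42\right)^{2} = \left(- \frac{4}{3} + 42\right)^{2} = \left(\frac{122}{3}\right)^{2} = \frac{14884}{9}$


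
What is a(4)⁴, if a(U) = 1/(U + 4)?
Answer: 1/4096 ≈ 0.00024414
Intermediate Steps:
a(U) = 1/(4 + U)
a(4)⁴ = (1/(4 + 4))⁴ = (1/8)⁴ = (⅛)⁴ = 1/4096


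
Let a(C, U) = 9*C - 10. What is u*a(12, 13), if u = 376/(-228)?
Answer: -9212/57 ≈ -161.61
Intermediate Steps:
a(C, U) = -10 + 9*C
u = -94/57 (u = 376*(-1/228) = -94/57 ≈ -1.6491)
u*a(12, 13) = -94*(-10 + 9*12)/57 = -94*(-10 + 108)/57 = -94/57*98 = -9212/57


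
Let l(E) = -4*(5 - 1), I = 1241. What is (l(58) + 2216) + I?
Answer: 3441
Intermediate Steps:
l(E) = -16 (l(E) = -4*4 = -16)
(l(58) + 2216) + I = (-16 + 2216) + 1241 = 2200 + 1241 = 3441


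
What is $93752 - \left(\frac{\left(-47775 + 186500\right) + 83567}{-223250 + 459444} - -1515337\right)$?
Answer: $- \frac{23983576413}{16871} \approx -1.4216 \cdot 10^{6}$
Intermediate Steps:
$93752 - \left(\frac{\left(-47775 + 186500\right) + 83567}{-223250 + 459444} - -1515337\right) = 93752 - \left(\frac{138725 + 83567}{236194} + 1515337\right) = 93752 - \left(222292 \cdot \frac{1}{236194} + 1515337\right) = 93752 - \left(\frac{15878}{16871} + 1515337\right) = 93752 - \frac{25565266405}{16871} = - \frac{23983576413}{16871}$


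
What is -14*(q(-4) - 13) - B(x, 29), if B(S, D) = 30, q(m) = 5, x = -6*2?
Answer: 82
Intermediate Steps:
x = -12
-14*(q(-4) - 13) - B(x, 29) = -14*(5 - 13) - 1*30 = -14*(-8) - 30 = 112 - 30 = 82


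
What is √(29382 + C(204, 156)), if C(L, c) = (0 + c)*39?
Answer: √35466 ≈ 188.32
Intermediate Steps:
C(L, c) = 39*c (C(L, c) = c*39 = 39*c)
√(29382 + C(204, 156)) = √(29382 + 39*156) = √(29382 + 6084) = √35466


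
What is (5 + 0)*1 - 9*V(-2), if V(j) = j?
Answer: 23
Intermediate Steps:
(5 + 0)*1 - 9*V(-2) = (5 + 0)*1 - 9*(-2) = 5*1 + 18 = 5 + 18 = 23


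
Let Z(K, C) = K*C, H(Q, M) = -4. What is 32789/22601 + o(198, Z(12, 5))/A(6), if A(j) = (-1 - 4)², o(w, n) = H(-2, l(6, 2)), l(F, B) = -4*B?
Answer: 729321/565025 ≈ 1.2908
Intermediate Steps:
Z(K, C) = C*K
o(w, n) = -4
A(j) = 25 (A(j) = (-5)² = 25)
32789/22601 + o(198, Z(12, 5))/A(6) = 32789/22601 - 4/25 = 729321/565025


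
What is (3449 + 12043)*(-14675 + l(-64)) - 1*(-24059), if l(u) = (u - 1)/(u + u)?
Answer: -7274021567/32 ≈ -2.2731e+8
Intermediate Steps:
l(u) = (-1 + u)/(2*u) (l(u) = (-1 + u)/((2*u)) = (-1 + u)*(1/(2*u)) = (-1 + u)/(2*u))
(3449 + 12043)*(-14675 + l(-64)) - 1*(-24059) = (3449 + 12043)*(-14675 + (1/2)*(-1 - 64)/(-64)) - 1*(-24059) = 15492*(-14675 + (1/2)*(-1/64)*(-65)) + 24059 = 15492*(-14675 + 65/128) + 24059 = 15492*(-1878335/128) + 24059 = -7274791455/32 + 24059 = -7274021567/32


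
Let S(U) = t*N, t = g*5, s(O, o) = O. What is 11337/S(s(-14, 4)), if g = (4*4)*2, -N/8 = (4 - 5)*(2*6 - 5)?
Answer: 11337/8960 ≈ 1.2653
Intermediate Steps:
N = 56 (N = -8*(4 - 5)*(2*6 - 5) = -(-8)*(12 - 5) = -(-8)*7 = -8*(-7) = 56)
g = 32 (g = 16*2 = 32)
t = 160 (t = 32*5 = 160)
S(U) = 8960 (S(U) = 160*56 = 8960)
11337/S(s(-14, 4)) = 11337/8960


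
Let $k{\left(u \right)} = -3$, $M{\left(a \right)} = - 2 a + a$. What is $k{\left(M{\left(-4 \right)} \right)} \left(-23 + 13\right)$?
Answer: $30$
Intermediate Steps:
$M{\left(a \right)} = - a$
$k{\left(M{\left(-4 \right)} \right)} \left(-23 + 13\right) = - 3 \left(-23 + 13\right) = \left(-3\right) \left(-10\right) = 30$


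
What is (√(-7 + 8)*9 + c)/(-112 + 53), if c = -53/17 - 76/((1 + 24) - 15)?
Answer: 146/5015 ≈ 0.029113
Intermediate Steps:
c = -911/85 (c = -53*1/17 - 76/(25 - 15) = -53/17 - 76/10 = -53/17 - 76*⅒ = -53/17 - 38/5 = -911/85 ≈ -10.718)
(√(-7 + 8)*9 + c)/(-112 + 53) = (√(-7 + 8)*9 - 911/85)/(-112 + 53) = (√1*9 - 911/85)/(-59) = (1*9 - 911/85)*(-1/59) = (9 - 911/85)*(-1/59) = -146/85*(-1/59) = 146/5015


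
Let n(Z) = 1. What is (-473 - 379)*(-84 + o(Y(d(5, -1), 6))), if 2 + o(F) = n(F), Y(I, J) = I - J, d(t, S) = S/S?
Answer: 72420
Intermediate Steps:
d(t, S) = 1
o(F) = -1 (o(F) = -2 + 1 = -1)
(-473 - 379)*(-84 + o(Y(d(5, -1), 6))) = (-473 - 379)*(-84 - 1) = -852*(-85) = 72420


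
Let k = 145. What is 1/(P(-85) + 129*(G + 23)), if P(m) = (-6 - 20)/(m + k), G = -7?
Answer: 30/61907 ≈ 0.00048460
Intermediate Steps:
P(m) = -26/(145 + m) (P(m) = (-6 - 20)/(m + 145) = -26/(145 + m))
1/(P(-85) + 129*(G + 23)) = 1/(-26/(145 - 85) + 129*(-7 + 23)) = 1/(-26/60 + 129*16) = 1/(-26*1/60 + 2064) = 1/(-13/30 + 2064) = 1/(61907/30) = 30/61907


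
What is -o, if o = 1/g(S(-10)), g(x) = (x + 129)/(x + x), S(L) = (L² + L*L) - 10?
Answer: -380/319 ≈ -1.1912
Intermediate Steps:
S(L) = -10 + 2*L² (S(L) = (L² + L²) - 10 = 2*L² - 10 = -10 + 2*L²)
g(x) = (129 + x)/(2*x) (g(x) = (129 + x)/((2*x)) = (129 + x)*(1/(2*x)) = (129 + x)/(2*x))
o = 380/319 (o = 1/((129 + (-10 + 2*(-10)²))/(2*(-10 + 2*(-10)²))) = 1/((129 + (-10 + 2*100))/(2*(-10 + 2*100))) = 1/((129 + (-10 + 200))/(2*(-10 + 200))) = 1/((½)*(129 + 190)/190) = 1/((½)*(1/190)*319) = 1/(319/380) = 380/319 ≈ 1.1912)
-o = -1*380/319 = -380/319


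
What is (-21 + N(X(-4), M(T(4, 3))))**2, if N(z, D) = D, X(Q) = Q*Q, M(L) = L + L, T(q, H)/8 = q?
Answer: 1849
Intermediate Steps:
T(q, H) = 8*q
M(L) = 2*L
X(Q) = Q**2
(-21 + N(X(-4), M(T(4, 3))))**2 = (-21 + 2*(8*4))**2 = (-21 + 2*32)**2 = (-21 + 64)**2 = 43**2 = 1849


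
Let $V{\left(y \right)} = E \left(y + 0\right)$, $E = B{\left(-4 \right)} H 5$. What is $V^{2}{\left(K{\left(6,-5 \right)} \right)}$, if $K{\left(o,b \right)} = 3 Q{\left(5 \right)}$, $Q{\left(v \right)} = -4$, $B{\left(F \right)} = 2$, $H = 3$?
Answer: $129600$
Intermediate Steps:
$K{\left(o,b \right)} = -12$ ($K{\left(o,b \right)} = 3 \left(-4\right) = -12$)
$E = 30$ ($E = 2 \cdot 3 \cdot 5 = 6 \cdot 5 = 30$)
$V{\left(y \right)} = 30 y$ ($V{\left(y \right)} = 30 \left(y + 0\right) = 30 y$)
$V^{2}{\left(K{\left(6,-5 \right)} \right)} = \left(30 \left(-12\right)\right)^{2} = \left(-360\right)^{2} = 129600$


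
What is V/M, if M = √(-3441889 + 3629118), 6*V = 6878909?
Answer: 6878909*√3821/160482 ≈ 2649.6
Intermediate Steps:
V = 6878909/6 (V = (⅙)*6878909 = 6878909/6 ≈ 1.1465e+6)
M = 7*√3821 (M = √187229 = 7*√3821 ≈ 432.70)
V/M = 6878909/(6*((7*√3821))) = 6878909*(√3821/26747)/6 = 6878909*√3821/160482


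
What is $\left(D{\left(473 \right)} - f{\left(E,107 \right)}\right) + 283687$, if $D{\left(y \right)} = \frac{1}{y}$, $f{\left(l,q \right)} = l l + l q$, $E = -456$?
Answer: $\frac{58908840}{473} \approx 1.2454 \cdot 10^{5}$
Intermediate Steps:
$f{\left(l,q \right)} = l^{2} + l q$
$\left(D{\left(473 \right)} - f{\left(E,107 \right)}\right) + 283687 = \left(\frac{1}{473} - - 456 \left(-456 + 107\right)\right) + 283687 = \left(\frac{1}{473} - \left(-456\right) \left(-349\right)\right) + 283687 = \left(\frac{1}{473} - 159144\right) + 283687 = - \frac{75275111}{473} + 283687 = \frac{58908840}{473}$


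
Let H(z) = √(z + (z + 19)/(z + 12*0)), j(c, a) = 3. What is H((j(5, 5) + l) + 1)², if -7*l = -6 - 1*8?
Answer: 61/6 ≈ 10.167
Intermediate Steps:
l = 2 (l = -(-6 - 1*8)/7 = -(-6 - 8)/7 = -⅐*(-14) = 2)
H(z) = √(z + (19 + z)/z) (H(z) = √(z + (19 + z)/(z + 0)) = √(z + (19 + z)/z))
H((j(5, 5) + l) + 1)² = (√(1 + ((3 + 2) + 1) + 19/((3 + 2) + 1)))² = (√(1 + (5 + 1) + 19/(5 + 1)))² = (√(1 + 6 + 19/6))² = (√(61/6))² = (√366/6)² = 61/6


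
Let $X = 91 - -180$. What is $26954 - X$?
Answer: $26683$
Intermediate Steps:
$X = 271$ ($X = 91 + 180 = 271$)
$26954 - X = 26954 - 271 = 26683$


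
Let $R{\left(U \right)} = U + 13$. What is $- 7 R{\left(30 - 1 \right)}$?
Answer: $-294$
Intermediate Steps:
$R{\left(U \right)} = 13 + U$
$- 7 R{\left(30 - 1 \right)} = - 7 \left(13 + \left(30 - 1\right)\right) = - 7 \left(13 + 29\right) = \left(-7\right) 42 = -294$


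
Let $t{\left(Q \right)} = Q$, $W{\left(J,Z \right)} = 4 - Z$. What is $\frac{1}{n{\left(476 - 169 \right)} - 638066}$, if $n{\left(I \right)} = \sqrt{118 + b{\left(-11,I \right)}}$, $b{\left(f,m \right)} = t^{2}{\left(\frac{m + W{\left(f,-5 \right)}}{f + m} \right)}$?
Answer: $- \frac{3494049416}{2229434134017047} - \frac{74 \sqrt{652409}}{2229434134017047} \approx -1.5673 \cdot 10^{-6}$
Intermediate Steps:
$b{\left(f,m \right)} = \frac{\left(9 + m\right)^{2}}{\left(f + m\right)^{2}}$ ($b{\left(f,m \right)} = \left(\frac{m + \left(4 - -5\right)}{f + m}\right)^{2} = \left(\frac{m + \left(4 + 5\right)}{f + m}\right)^{2} = \left(\frac{m + 9}{f + m}\right)^{2} = \left(\frac{9 + m}{f + m}\right)^{2} = \frac{\left(9 + m\right)^{2}}{\left(f + m\right)^{2}}$)
$n{\left(I \right)} = \sqrt{118 + \frac{\left(9 + I\right)^{2}}{\left(-11 + I\right)^{2}}}$
$\frac{1}{n{\left(476 - 169 \right)} - 638066} = \frac{1}{\sqrt{118 + \frac{\left(9 + \left(476 - 169\right)\right)^{2}}{\left(-11 + \left(476 - 169\right)\right)^{2}}} - 638066} = \frac{1}{\sqrt{118 + \frac{\left(9 + 307\right)^{2}}{\left(-11 + 307\right)^{2}}} - 638066} = \frac{1}{\sqrt{118 + \frac{316^{2}}{87616}} - 638066} = \frac{1}{\sqrt{118 + \frac{1}{87616} \cdot 99856} - 638066} = \frac{1}{\sqrt{118 + \frac{6241}{5476}} - 638066} = \frac{1}{\sqrt{\frac{652409}{5476}} - 638066} = \frac{1}{\frac{\sqrt{652409}}{74} - 638066} = \frac{1}{-638066 + \frac{\sqrt{652409}}{74}}$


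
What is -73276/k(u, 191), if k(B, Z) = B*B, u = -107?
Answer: -73276/11449 ≈ -6.4002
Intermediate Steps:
k(B, Z) = B²
-73276/k(u, 191) = -73276/((-107)²) = -73276/11449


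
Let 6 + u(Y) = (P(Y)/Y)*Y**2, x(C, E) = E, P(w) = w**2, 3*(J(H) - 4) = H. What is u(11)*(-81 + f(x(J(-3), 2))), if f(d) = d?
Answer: -104675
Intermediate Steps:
J(H) = 4 + H/3
u(Y) = -6 + Y**3 (u(Y) = -6 + (Y**2/Y)*Y**2 = -6 + Y*Y**2 = -6 + Y**3)
u(11)*(-81 + f(x(J(-3), 2))) = (-6 + 11**3)*(-81 + 2) = (-6 + 1331)*(-79) = 1325*(-79) = -104675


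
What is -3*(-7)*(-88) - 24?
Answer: -1872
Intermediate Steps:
-3*(-7)*(-88) - 24 = 21*(-88) - 24 = -1848 - 24 = -1872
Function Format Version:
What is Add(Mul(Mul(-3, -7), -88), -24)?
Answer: -1872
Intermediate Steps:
Add(Mul(Mul(-3, -7), -88), -24) = Add(Mul(21, -88), -24) = Add(-1848, -24) = -1872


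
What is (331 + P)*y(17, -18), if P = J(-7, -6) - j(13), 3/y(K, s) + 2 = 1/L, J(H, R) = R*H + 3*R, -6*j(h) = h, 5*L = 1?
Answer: 2143/6 ≈ 357.17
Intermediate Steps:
L = ⅕ (L = (⅕)*1 = ⅕ ≈ 0.20000)
j(h) = -h/6
J(H, R) = 3*R + H*R (J(H, R) = H*R + 3*R = 3*R + H*R)
y(K, s) = 1 (y(K, s) = 3/(-2 + 1/(⅕)) = 3/(-2 + 5) = 3/3 = 3*(⅓) = 1)
P = 157/6 (P = -6*(3 - 7) - (-1)*13/6 = -6*(-4) - 1*(-13/6) = 24 + 13/6 = 157/6 ≈ 26.167)
(331 + P)*y(17, -18) = (331 + 157/6)*1 = (2143/6)*1 = 2143/6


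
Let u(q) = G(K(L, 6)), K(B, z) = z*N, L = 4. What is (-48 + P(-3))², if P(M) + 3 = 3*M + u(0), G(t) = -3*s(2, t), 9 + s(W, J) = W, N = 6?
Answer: 1521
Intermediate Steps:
s(W, J) = -9 + W
K(B, z) = 6*z (K(B, z) = z*6 = 6*z)
G(t) = 21 (G(t) = -3*(-9 + 2) = -3*(-7) = 21)
u(q) = 21
P(M) = 18 + 3*M (P(M) = -3 + (3*M + 21) = -3 + (21 + 3*M) = 18 + 3*M)
(-48 + P(-3))² = (-48 + (18 + 3*(-3)))² = (-48 + (18 - 9))² = (-48 + 9)² = (-39)² = 1521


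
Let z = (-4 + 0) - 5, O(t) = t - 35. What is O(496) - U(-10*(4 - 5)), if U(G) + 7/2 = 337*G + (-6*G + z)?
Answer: -5673/2 ≈ -2836.5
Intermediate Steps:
O(t) = -35 + t
z = -9 (z = -4 - 5 = -9)
U(G) = -25/2 + 331*G (U(G) = -7/2 + (337*G + (-6*G - 9)) = -7/2 + (337*G + (-9 - 6*G)) = -7/2 + (-9 + 331*G) = -25/2 + 331*G)
O(496) - U(-10*(4 - 5)) = (-35 + 496) - (-25/2 + 331*(-10*(4 - 5))) = 461 - (-25/2 + 331*(-10*(-1))) = 461 - (-25/2 + 331*10) = 461 - (-25/2 + 3310) = 461 - 1*6595/2 = 461 - 6595/2 = -5673/2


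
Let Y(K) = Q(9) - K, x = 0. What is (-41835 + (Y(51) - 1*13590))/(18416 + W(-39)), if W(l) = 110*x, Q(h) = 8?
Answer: -13867/4604 ≈ -3.0119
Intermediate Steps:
Y(K) = 8 - K
W(l) = 0 (W(l) = 110*0 = 0)
(-41835 + (Y(51) - 1*13590))/(18416 + W(-39)) = (-41835 + ((8 - 1*51) - 1*13590))/(18416 + 0) = (-41835 + ((8 - 51) - 13590))/18416 = (-41835 + (-43 - 13590))*(1/18416) = (-41835 - 13633)*(1/18416) = -55468*1/18416 = -13867/4604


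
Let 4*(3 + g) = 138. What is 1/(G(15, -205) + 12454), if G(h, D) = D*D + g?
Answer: 2/109021 ≈ 1.8345e-5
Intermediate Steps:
g = 63/2 (g = -3 + (1/4)*138 = -3 + 69/2 = 63/2 ≈ 31.500)
G(h, D) = 63/2 + D**2 (G(h, D) = D*D + 63/2 = D**2 + 63/2 = 63/2 + D**2)
1/(G(15, -205) + 12454) = 1/((63/2 + (-205)**2) + 12454) = 1/((63/2 + 42025) + 12454) = 1/(84113/2 + 12454) = 1/(109021/2) = 2/109021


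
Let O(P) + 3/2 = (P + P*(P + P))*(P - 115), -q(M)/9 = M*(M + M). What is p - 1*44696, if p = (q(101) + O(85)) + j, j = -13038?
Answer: -1354807/2 ≈ -6.7740e+5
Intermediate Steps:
q(M) = -18*M² (q(M) = -9*M*(M + M) = -9*M*2*M = -18*M²)
O(P) = -3/2 + (-115 + P)*(P + 2*P²) (O(P) = -3/2 + (P + P*(P + P))*(P - 115) = -3/2 + (P + P*(2*P))*(-115 + P) = -3/2 + (P + 2*P²)*(-115 + P) = -3/2 + (-115 + P)*(P + 2*P²))
p = -1265415/2 (p = (-18*101² + (-3/2 - 229*85² - 115*85 + 2*85³)) - 13038 = (-18*10201 + (-3/2 - 229*7225 - 9775 + 2*614125)) - 13038 = (-183618 + (-3/2 - 1654525 - 9775 + 1228250)) - 13038 = (-183618 - 872103/2) - 13038 = -1239339/2 - 13038 = -1265415/2 ≈ -6.3271e+5)
p - 1*44696 = -1265415/2 - 1*44696 = -1265415/2 - 44696 = -1354807/2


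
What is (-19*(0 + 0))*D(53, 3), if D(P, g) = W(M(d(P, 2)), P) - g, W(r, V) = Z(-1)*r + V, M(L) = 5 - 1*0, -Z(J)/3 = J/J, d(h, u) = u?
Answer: 0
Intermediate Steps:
Z(J) = -3 (Z(J) = -3*J/J = -3*1 = -3)
M(L) = 5 (M(L) = 5 + 0 = 5)
W(r, V) = V - 3*r (W(r, V) = -3*r + V = V - 3*r)
D(P, g) = -15 + P - g (D(P, g) = (P - 3*5) - g = (P - 15) - g = (-15 + P) - g = -15 + P - g)
(-19*(0 + 0))*D(53, 3) = (-19*(0 + 0))*(-15 + 53 - 1*3) = (-19*0)*(-15 + 53 - 3) = 0*35 = 0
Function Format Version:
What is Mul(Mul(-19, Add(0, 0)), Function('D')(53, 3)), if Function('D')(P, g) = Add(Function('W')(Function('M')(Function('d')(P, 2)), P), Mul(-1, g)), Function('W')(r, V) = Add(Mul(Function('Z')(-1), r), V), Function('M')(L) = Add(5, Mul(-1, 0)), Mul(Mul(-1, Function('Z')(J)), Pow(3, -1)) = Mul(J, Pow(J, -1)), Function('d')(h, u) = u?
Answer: 0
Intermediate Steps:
Function('Z')(J) = -3 (Function('Z')(J) = Mul(-3, Mul(J, Pow(J, -1))) = Mul(-3, 1) = -3)
Function('M')(L) = 5 (Function('M')(L) = Add(5, 0) = 5)
Function('W')(r, V) = Add(V, Mul(-3, r)) (Function('W')(r, V) = Add(Mul(-3, r), V) = Add(V, Mul(-3, r)))
Function('D')(P, g) = Add(-15, P, Mul(-1, g)) (Function('D')(P, g) = Add(Add(P, Mul(-3, 5)), Mul(-1, g)) = Add(Add(P, -15), Mul(-1, g)) = Add(Add(-15, P), Mul(-1, g)) = Add(-15, P, Mul(-1, g)))
Mul(Mul(-19, Add(0, 0)), Function('D')(53, 3)) = Mul(Mul(-19, Add(0, 0)), Add(-15, 53, Mul(-1, 3))) = Mul(Mul(-19, 0), Add(-15, 53, -3)) = Mul(0, 35) = 0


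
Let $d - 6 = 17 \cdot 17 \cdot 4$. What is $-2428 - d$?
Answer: $-3590$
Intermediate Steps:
$d = 1162$ ($d = 6 + 17 \cdot 17 \cdot 4 = 6 + 289 \cdot 4 = 6 + 1156 = 1162$)
$-2428 - d = -2428 - 1162 = -3590$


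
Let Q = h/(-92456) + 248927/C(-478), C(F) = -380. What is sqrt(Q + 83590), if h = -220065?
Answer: sqrt(1599585139110741510)/4391660 ≈ 287.99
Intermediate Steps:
Q = -5732792503/8783320 (Q = -220065/(-92456) + 248927/(-380) = -220065*(-1/92456) + 248927*(-1/380) = 220065/92456 - 248927/380 = -5732792503/8783320 ≈ -652.69)
sqrt(Q + 83590) = sqrt(-5732792503/8783320 + 83590) = sqrt(728464926297/8783320) = sqrt(1599585139110741510)/4391660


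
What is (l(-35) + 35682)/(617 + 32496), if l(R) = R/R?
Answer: 35683/33113 ≈ 1.0776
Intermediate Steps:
l(R) = 1
(l(-35) + 35682)/(617 + 32496) = (1 + 35682)/(617 + 32496) = 35683/33113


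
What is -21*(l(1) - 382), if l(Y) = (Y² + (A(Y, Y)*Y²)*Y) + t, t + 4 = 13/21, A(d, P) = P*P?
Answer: 8051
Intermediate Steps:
A(d, P) = P²
t = -71/21 (t = -4 + 13/21 = -71/21 ≈ -3.3810)
l(Y) = -71/21 + Y² + Y⁵ (l(Y) = (Y² + (Y²*Y²)*Y) - 71/21 = (Y² + Y⁴*Y) - 71/21 = (Y² + Y⁵) - 71/21 = -71/21 + Y² + Y⁵)
-21*(l(1) - 382) = -21*((-71/21 + 1² + 1⁵) - 382) = -21*((-71/21 + 1 + 1) - 382) = -21*(-29/21 - 382) = -21*(-8051/21) = 8051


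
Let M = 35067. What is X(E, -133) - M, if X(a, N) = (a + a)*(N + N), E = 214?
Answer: -148915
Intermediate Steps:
X(a, N) = 4*N*a (X(a, N) = (2*a)*(2*N) = 4*N*a)
X(E, -133) - M = 4*(-133)*214 - 1*35067 = -113848 - 35067 = -148915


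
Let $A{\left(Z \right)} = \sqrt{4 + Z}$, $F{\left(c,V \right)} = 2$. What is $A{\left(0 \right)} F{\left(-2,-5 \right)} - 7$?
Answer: $-3$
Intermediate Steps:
$A{\left(0 \right)} F{\left(-2,-5 \right)} - 7 = \sqrt{4 + 0} \cdot 2 - 7 = \sqrt{4} \cdot 2 - 7 = 2 \cdot 2 - 7 = 4 - 7 = -3$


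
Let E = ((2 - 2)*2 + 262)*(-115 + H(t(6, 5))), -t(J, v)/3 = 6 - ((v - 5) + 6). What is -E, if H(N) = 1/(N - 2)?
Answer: 30261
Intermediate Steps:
t(J, v) = -15 + 3*v (t(J, v) = -3*(6 - ((v - 5) + 6)) = -3*(6 - ((-5 + v) + 6)) = -3*(6 - (1 + v)) = -3*(6 + (-1 - v)) = -3*(5 - v) = -15 + 3*v)
H(N) = 1/(-2 + N)
E = -30261 (E = ((2 - 2)*2 + 262)*(-115 + 1/(-2 + (-15 + 3*5))) = (0*2 + 262)*(-115 + 1/(-2 + (-15 + 15))) = (0 + 262)*(-115 + 1/(-2 + 0)) = 262*(-115 + 1/(-2)) = 262*(-115 - 1/2) = 262*(-231/2) = -30261)
-E = -1*(-30261) = 30261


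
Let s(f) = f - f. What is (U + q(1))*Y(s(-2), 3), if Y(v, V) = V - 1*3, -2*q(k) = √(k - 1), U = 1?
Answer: 0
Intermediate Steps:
q(k) = -√(-1 + k)/2 (q(k) = -√(k - 1)/2 = -√(-1 + k)/2)
s(f) = 0
Y(v, V) = -3 + V (Y(v, V) = V - 3 = -3 + V)
(U + q(1))*Y(s(-2), 3) = (1 - √(-1 + 1)/2)*(-3 + 3) = (1 - √0/2)*0 = (1 - ½*0)*0 = (1 + 0)*0 = 1*0 = 0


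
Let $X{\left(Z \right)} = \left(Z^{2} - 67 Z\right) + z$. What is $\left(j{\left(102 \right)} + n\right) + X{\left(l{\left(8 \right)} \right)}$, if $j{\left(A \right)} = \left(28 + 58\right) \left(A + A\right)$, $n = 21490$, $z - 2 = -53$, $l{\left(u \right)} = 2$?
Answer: $38853$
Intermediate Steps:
$z = -51$ ($z = 2 - 53 = -51$)
$X{\left(Z \right)} = -51 + Z^{2} - 67 Z$ ($X{\left(Z \right)} = \left(Z^{2} - 67 Z\right) - 51 = -51 + Z^{2} - 67 Z$)
$j{\left(A \right)} = 172 A$ ($j{\left(A \right)} = 86 \cdot 2 A = 172 A$)
$\left(j{\left(102 \right)} + n\right) + X{\left(l{\left(8 \right)} \right)} = \left(172 \cdot 102 + 21490\right) - \left(185 - 4\right) = \left(17544 + 21490\right) - 181 = 39034 - 181 = 38853$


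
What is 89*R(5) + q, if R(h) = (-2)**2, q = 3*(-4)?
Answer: 344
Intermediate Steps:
q = -12
R(h) = 4
89*R(5) + q = 89*4 - 12 = 356 - 12 = 344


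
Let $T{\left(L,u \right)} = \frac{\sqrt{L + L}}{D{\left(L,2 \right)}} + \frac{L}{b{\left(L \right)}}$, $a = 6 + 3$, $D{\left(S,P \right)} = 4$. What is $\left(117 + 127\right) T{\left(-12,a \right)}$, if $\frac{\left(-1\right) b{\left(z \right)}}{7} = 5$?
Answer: $\frac{2928}{35} + 122 i \sqrt{6} \approx 83.657 + 298.84 i$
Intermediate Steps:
$b{\left(z \right)} = -35$ ($b{\left(z \right)} = \left(-7\right) 5 = -35$)
$a = 9$
$T{\left(L,u \right)} = - \frac{L}{35} + \frac{\sqrt{2} \sqrt{L}}{4}$ ($T{\left(L,u \right)} = \frac{\sqrt{L + L}}{4} + \frac{L}{-35} = \sqrt{2 L} \frac{1}{4} + L \left(- \frac{1}{35}\right) = \sqrt{2} \sqrt{L} \frac{1}{4} - \frac{L}{35} = \frac{\sqrt{2} \sqrt{L}}{4} - \frac{L}{35} = - \frac{L}{35} + \frac{\sqrt{2} \sqrt{L}}{4}$)
$\left(117 + 127\right) T{\left(-12,a \right)} = \left(117 + 127\right) \left(\left(- \frac{1}{35}\right) \left(-12\right) + \frac{\sqrt{2} \sqrt{-12}}{4}\right) = 244 \left(\frac{12}{35} + \frac{\sqrt{2} \cdot 2 i \sqrt{3}}{4}\right) = 244 \left(\frac{12}{35} + \frac{i \sqrt{6}}{2}\right) = \frac{2928}{35} + 122 i \sqrt{6}$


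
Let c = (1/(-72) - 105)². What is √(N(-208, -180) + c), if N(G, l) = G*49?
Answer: √4333393/72 ≈ 28.912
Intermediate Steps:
c = 57168721/5184 (c = (-1/72 - 105)² = (-7561/72)² = 57168721/5184 ≈ 11028.)
N(G, l) = 49*G
√(N(-208, -180) + c) = √(49*(-208) + 57168721/5184) = √(-10192 + 57168721/5184) = √(4333393/5184) = √4333393/72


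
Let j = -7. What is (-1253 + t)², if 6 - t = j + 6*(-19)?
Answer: 1267876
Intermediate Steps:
t = 127 (t = 6 - (-7 + 6*(-19)) = 6 - (-7 - 114) = 6 - 1*(-121) = 6 + 121 = 127)
(-1253 + t)² = (-1253 + 127)² = (-1126)² = 1267876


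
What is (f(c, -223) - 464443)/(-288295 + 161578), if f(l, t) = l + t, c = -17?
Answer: 464683/126717 ≈ 3.6671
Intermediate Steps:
(f(c, -223) - 464443)/(-288295 + 161578) = ((-17 - 223) - 464443)/(-288295 + 161578) = (-240 - 464443)/(-126717) = -464683*(-1/126717) = 464683/126717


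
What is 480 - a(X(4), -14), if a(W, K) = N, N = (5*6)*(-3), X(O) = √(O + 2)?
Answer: 570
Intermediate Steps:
X(O) = √(2 + O)
N = -90 (N = 30*(-3) = -90)
a(W, K) = -90
480 - a(X(4), -14) = 480 - 1*(-90) = 480 + 90 = 570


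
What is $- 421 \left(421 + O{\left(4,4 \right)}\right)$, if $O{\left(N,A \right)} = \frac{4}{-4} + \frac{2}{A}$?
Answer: $- \frac{354061}{2} \approx -1.7703 \cdot 10^{5}$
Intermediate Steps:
$O{\left(N,A \right)} = -1 + \frac{2}{A}$ ($O{\left(N,A \right)} = 4 \left(- \frac{1}{4}\right) + \frac{2}{A} = -1 + \frac{2}{A}$)
$- 421 \left(421 + O{\left(4,4 \right)}\right) = - 421 \left(421 + \frac{2 - 4}{4}\right) = - 421 \left(421 + \frac{1}{4} \left(-2\right)\right) = - 421 \left(421 - \frac{1}{2}\right) = \left(-421\right) \frac{841}{2} = - \frac{354061}{2}$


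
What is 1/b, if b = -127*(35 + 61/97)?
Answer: -97/438912 ≈ -0.00022100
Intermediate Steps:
b = -438912/97 (b = -127*(35 + 61*(1/97)) = -127*(35 + 61/97) = -127*3456/97 = -438912/97 ≈ -4524.9)
1/b = 1/(-438912/97) = -97/438912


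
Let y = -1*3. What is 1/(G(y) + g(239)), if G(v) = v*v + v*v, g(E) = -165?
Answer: -1/147 ≈ -0.0068027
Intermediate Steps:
y = -3
G(v) = 2*v**2 (G(v) = v**2 + v**2 = 2*v**2)
1/(G(y) + g(239)) = 1/(2*(-3)**2 - 165) = 1/(2*9 - 165) = 1/(18 - 165) = 1/(-147) = -1/147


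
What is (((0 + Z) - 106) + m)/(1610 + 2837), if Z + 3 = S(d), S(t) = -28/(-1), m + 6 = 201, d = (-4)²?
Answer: 114/4447 ≈ 0.025635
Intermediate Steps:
d = 16
m = 195 (m = -6 + 201 = 195)
S(t) = 28 (S(t) = -28*(-1) = 28)
Z = 25 (Z = -3 + 28 = 25)
(((0 + Z) - 106) + m)/(1610 + 2837) = (((0 + 25) - 106) + 195)/(1610 + 2837) = ((25 - 106) + 195)/4447 = (-81 + 195)*(1/4447) = 114*(1/4447) = 114/4447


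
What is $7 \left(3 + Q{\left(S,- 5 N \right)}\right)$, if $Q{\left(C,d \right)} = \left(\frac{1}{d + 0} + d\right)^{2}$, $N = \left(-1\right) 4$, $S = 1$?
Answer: $\frac{1134007}{400} \approx 2835.0$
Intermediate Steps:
$N = -4$
$Q{\left(C,d \right)} = \left(d + \frac{1}{d}\right)^{2}$ ($Q{\left(C,d \right)} = \left(\frac{1}{d} + d\right)^{2} = \left(d + \frac{1}{d}\right)^{2}$)
$7 \left(3 + Q{\left(S,- 5 N \right)}\right) = 7 \left(3 + \frac{\left(1 + \left(\left(-5\right) \left(-4\right)\right)^{2}\right)^{2}}{400}\right) = 7 \left(3 + \frac{\left(1 + 20^{2}\right)^{2}}{400}\right) = 7 \left(3 + \frac{\left(1 + 400\right)^{2}}{400}\right) = 7 \left(3 + \frac{401^{2}}{400}\right) = 7 \left(3 + \frac{1}{400} \cdot 160801\right) = 7 \left(3 + \frac{160801}{400}\right) = 7 \cdot \frac{162001}{400} = \frac{1134007}{400}$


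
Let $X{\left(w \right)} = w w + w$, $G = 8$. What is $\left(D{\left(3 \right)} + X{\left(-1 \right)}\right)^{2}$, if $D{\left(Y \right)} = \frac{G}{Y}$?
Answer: $\frac{64}{9} \approx 7.1111$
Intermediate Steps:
$X{\left(w \right)} = w + w^{2}$ ($X{\left(w \right)} = w^{2} + w = w + w^{2}$)
$D{\left(Y \right)} = \frac{8}{Y}$
$\left(D{\left(3 \right)} + X{\left(-1 \right)}\right)^{2} = \left(\frac{8}{3} - \left(1 - 1\right)\right)^{2} = \left(8 \cdot \frac{1}{3} - 0\right)^{2} = \left(\frac{8}{3} + 0\right)^{2} = \left(\frac{8}{3}\right)^{2} = \frac{64}{9}$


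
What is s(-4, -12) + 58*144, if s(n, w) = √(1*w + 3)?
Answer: 8352 + 3*I ≈ 8352.0 + 3.0*I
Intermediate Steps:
s(n, w) = √(3 + w) (s(n, w) = √(w + 3) = √(3 + w))
s(-4, -12) + 58*144 = √(3 - 12) + 58*144 = √(-9) + 8352 = 3*I + 8352 = 8352 + 3*I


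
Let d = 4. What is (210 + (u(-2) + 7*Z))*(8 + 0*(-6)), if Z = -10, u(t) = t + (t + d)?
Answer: 1120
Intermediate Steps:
u(t) = 4 + 2*t (u(t) = t + (t + 4) = t + (4 + t) = 4 + 2*t)
(210 + (u(-2) + 7*Z))*(8 + 0*(-6)) = (210 + ((4 + 2*(-2)) + 7*(-10)))*(8 + 0*(-6)) = (210 + ((4 - 4) - 70))*(8 + 0) = (210 + (0 - 70))*8 = (210 - 70)*8 = 140*8 = 1120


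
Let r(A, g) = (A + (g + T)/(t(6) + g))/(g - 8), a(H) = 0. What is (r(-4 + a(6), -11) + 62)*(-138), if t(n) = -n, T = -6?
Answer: -162978/19 ≈ -8577.8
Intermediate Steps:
r(A, g) = (1 + A)/(-8 + g) (r(A, g) = (A + (g - 6)/(-1*6 + g))/(g - 8) = (A + (-6 + g)/(-6 + g))/(-8 + g) = (A + 1)/(-8 + g) = (1 + A)/(-8 + g))
(r(-4 + a(6), -11) + 62)*(-138) = ((1 + (-4 + 0))/(-8 - 11) + 62)*(-138) = ((1 - 4)/(-19) + 62)*(-138) = (-1/19*(-3) + 62)*(-138) = (3/19 + 62)*(-138) = (1181/19)*(-138) = -162978/19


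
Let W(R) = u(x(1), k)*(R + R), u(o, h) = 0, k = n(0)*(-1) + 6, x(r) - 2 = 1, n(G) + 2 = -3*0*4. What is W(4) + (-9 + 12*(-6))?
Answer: -81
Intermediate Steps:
n(G) = -2 (n(G) = -2 - 3*0*4 = -2 + 0*4 = -2 + 0 = -2)
x(r) = 3 (x(r) = 2 + 1 = 3)
k = 8 (k = -2*(-1) + 6 = 2 + 6 = 8)
W(R) = 0 (W(R) = 0*(R + R) = 0*(2*R) = 0)
W(4) + (-9 + 12*(-6)) = 0 + (-9 + 12*(-6)) = 0 + (-9 - 72) = 0 - 81 = -81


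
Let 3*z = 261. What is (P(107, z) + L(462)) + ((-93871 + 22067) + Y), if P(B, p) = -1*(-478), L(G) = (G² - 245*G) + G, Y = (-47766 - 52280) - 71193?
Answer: -141849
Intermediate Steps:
z = 87 (z = (⅓)*261 = 87)
Y = -171239 (Y = -100046 - 71193 = -171239)
L(G) = G² - 244*G
P(B, p) = 478
(P(107, z) + L(462)) + ((-93871 + 22067) + Y) = (478 + 462*(-244 + 462)) + ((-93871 + 22067) - 171239) = (478 + 462*218) + (-71804 - 171239) = (478 + 100716) - 243043 = 101194 - 243043 = -141849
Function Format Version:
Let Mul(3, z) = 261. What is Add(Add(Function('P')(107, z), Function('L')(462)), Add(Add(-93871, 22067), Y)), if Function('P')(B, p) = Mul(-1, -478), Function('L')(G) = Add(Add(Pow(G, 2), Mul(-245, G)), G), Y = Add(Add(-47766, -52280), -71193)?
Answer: -141849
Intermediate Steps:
z = 87 (z = Mul(Rational(1, 3), 261) = 87)
Y = -171239 (Y = Add(-100046, -71193) = -171239)
Function('L')(G) = Add(Pow(G, 2), Mul(-244, G))
Function('P')(B, p) = 478
Add(Add(Function('P')(107, z), Function('L')(462)), Add(Add(-93871, 22067), Y)) = Add(Add(478, Mul(462, Add(-244, 462))), Add(Add(-93871, 22067), -171239)) = Add(Add(478, Mul(462, 218)), Add(-71804, -171239)) = Add(Add(478, 100716), -243043) = Add(101194, -243043) = -141849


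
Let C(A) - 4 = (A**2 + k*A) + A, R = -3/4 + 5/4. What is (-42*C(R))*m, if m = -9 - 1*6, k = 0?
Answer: 5985/2 ≈ 2992.5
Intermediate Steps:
R = 1/2 (R = -3*1/4 + 5*(1/4) = -3/4 + 5/4 = 1/2 ≈ 0.50000)
C(A) = 4 + A + A**2 (C(A) = 4 + ((A**2 + 0*A) + A) = 4 + ((A**2 + 0) + A) = 4 + (A**2 + A) = 4 + (A + A**2) = 4 + A + A**2)
m = -15 (m = -9 - 6 = -15)
(-42*C(R))*m = -42*(4 + 1/2 + (1/2)**2)*(-15) = -42*(4 + 1/2 + 1/4)*(-15) = -42*19/4*(-15) = -399/2*(-15) = 5985/2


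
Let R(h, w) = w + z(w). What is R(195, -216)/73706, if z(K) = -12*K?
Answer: 1188/36853 ≈ 0.032236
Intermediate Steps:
R(h, w) = -11*w (R(h, w) = w - 12*w = -11*w)
R(195, -216)/73706 = -11*(-216)/73706 = 2376*(1/73706) = 1188/36853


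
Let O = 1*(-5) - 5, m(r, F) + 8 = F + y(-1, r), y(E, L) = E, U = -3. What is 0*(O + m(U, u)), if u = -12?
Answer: 0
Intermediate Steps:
m(r, F) = -9 + F (m(r, F) = -8 + (F - 1) = -8 + (-1 + F) = -9 + F)
O = -10 (O = -5 - 5 = -10)
0*(O + m(U, u)) = 0*(-10 + (-9 - 12)) = 0*(-10 - 21) = 0*(-31) = 0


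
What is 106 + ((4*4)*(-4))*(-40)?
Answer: 2666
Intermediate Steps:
106 + ((4*4)*(-4))*(-40) = 106 + (16*(-4))*(-40) = 106 - 64*(-40) = 106 + 2560 = 2666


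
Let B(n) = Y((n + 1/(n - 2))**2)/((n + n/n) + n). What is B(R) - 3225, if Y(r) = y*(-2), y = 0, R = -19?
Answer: -3225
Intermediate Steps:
Y(r) = 0 (Y(r) = 0*(-2) = 0)
B(n) = 0 (B(n) = 0/((n + n/n) + n) = 0/((n + 1) + n) = 0/((1 + n) + n) = 0/(1 + 2*n) = 0)
B(R) - 3225 = 0 - 3225 = -3225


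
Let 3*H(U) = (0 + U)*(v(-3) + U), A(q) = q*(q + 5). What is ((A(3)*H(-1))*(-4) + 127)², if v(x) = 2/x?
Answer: 48841/9 ≈ 5426.8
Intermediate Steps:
A(q) = q*(5 + q)
H(U) = U*(-⅔ + U)/3 (H(U) = ((0 + U)*(2/(-3) + U))/3 = (U*(2*(-⅓) + U))/3 = (U*(-⅔ + U))/3 = U*(-⅔ + U)/3)
((A(3)*H(-1))*(-4) + 127)² = (((3*(5 + 3))*((⅑)*(-1)*(-2 + 3*(-1))))*(-4) + 127)² = (((3*8)*((⅑)*(-1)*(-2 - 3)))*(-4) + 127)² = ((24*((⅑)*(-1)*(-5)))*(-4) + 127)² = ((24*(5/9))*(-4) + 127)² = ((40/3)*(-4) + 127)² = (-160/3 + 127)² = (221/3)² = 48841/9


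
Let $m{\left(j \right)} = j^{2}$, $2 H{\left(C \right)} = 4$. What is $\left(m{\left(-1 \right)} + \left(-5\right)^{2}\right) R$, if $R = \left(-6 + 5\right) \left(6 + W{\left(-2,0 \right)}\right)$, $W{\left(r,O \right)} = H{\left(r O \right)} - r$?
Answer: $-260$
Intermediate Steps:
$H{\left(C \right)} = 2$ ($H{\left(C \right)} = \frac{1}{2} \cdot 4 = 2$)
$W{\left(r,O \right)} = 2 - r$
$R = -10$ ($R = \left(-6 + 5\right) \left(6 + \left(2 - -2\right)\right) = - (6 + \left(2 + 2\right)) = - (6 + 4) = \left(-1\right) 10 = -10$)
$\left(m{\left(-1 \right)} + \left(-5\right)^{2}\right) R = \left(\left(-1\right)^{2} + \left(-5\right)^{2}\right) \left(-10\right) = \left(1 + 25\right) \left(-10\right) = 26 \left(-10\right) = -260$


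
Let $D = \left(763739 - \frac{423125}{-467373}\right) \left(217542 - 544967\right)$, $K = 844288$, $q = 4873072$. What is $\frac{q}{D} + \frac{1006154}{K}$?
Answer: $\frac{14699017548256418617609}{12334500546762524345600} \approx 1.1917$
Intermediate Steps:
$D = - \frac{116874815672022100}{467373}$ ($D = \left(763739 - - \frac{423125}{467373}\right) \left(-327425\right) = \left(763739 + \frac{423125}{467373}\right) \left(-327425\right) = \frac{356951410772}{467373} \left(-327425\right) = - \frac{116874815672022100}{467373} \approx -2.5007 \cdot 10^{11}$)
$\frac{q}{D} + \frac{1006154}{K} = \frac{4873072}{- \frac{116874815672022100}{467373}} + \frac{1006154}{844288} = 4873072 \left(- \frac{467373}{116874815672022100}\right) + 1006154 \cdot \frac{1}{844288} = - \frac{569385569964}{29218703918005525} + \frac{503077}{422144} = \frac{14699017548256418617609}{12334500546762524345600}$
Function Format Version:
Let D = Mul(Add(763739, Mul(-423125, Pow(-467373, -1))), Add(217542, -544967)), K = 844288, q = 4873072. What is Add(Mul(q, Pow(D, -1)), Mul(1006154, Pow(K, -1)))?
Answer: Rational(14699017548256418617609, 12334500546762524345600) ≈ 1.1917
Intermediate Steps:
D = Rational(-116874815672022100, 467373) (D = Mul(Add(763739, Mul(-423125, Rational(-1, 467373))), -327425) = Mul(Add(763739, Rational(423125, 467373)), -327425) = Mul(Rational(356951410772, 467373), -327425) = Rational(-116874815672022100, 467373) ≈ -2.5007e+11)
Add(Mul(q, Pow(D, -1)), Mul(1006154, Pow(K, -1))) = Add(Mul(4873072, Pow(Rational(-116874815672022100, 467373), -1)), Mul(1006154, Pow(844288, -1))) = Add(Mul(4873072, Rational(-467373, 116874815672022100)), Mul(1006154, Rational(1, 844288))) = Add(Rational(-569385569964, 29218703918005525), Rational(503077, 422144)) = Rational(14699017548256418617609, 12334500546762524345600)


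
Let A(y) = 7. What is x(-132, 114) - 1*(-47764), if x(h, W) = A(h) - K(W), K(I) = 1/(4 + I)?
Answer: 5636977/118 ≈ 47771.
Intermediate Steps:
x(h, W) = 7 - 1/(4 + W)
x(-132, 114) - 1*(-47764) = (27 + 7*114)/(4 + 114) - 1*(-47764) = (27 + 798)/118 + 47764 = (1/118)*825 + 47764 = 825/118 + 47764 = 5636977/118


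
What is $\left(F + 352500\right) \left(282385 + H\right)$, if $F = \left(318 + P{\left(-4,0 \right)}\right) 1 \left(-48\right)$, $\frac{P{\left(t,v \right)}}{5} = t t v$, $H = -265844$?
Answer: $5578220676$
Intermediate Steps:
$P{\left(t,v \right)} = 5 v t^{2}$ ($P{\left(t,v \right)} = 5 t t v = 5 t^{2} v = 5 v t^{2}$)
$F = -15264$ ($F = \left(318 + 5 \cdot 0 \left(-4\right)^{2}\right) 1 \left(-48\right) = \left(318 + 5 \cdot 0 \cdot 16\right) \left(-48\right) = \left(318 + 0\right) \left(-48\right) = 318 \left(-48\right) = -15264$)
$\left(F + 352500\right) \left(282385 + H\right) = \left(-15264 + 352500\right) \left(282385 - 265844\right) = 337236 \cdot 16541 = 5578220676$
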